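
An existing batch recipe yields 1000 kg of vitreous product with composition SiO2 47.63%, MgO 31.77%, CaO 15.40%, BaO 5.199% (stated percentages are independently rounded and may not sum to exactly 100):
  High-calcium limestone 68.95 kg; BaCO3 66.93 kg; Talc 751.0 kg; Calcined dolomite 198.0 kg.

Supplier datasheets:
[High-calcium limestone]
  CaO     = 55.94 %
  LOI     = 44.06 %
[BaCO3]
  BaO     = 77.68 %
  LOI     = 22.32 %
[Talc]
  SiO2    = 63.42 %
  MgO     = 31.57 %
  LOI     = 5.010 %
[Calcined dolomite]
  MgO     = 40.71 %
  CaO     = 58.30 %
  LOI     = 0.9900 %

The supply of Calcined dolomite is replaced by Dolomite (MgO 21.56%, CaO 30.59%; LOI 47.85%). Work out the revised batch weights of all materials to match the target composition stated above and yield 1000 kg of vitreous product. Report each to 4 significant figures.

Revised batch per 1000 kg vitreous product:
  High-calcium limestone: 70.86 kg
  BaCO3: 66.93 kg
  Talc: 751.0 kg
  Dolomite: 373.8 kg
Total batch = 1263 kg; LOI loss = 262.6 kg

Intermediates are printed, rounded to four significant digits, across the worked steps. All arithmetic holds full float precision at all times. Each reported result is rounded a single time. The derived quantities are re-derived starting from the weights per 1000 kg of glass at full float precision (glass mass, totals, LOI, four oxide percentages, yield) as quoted within either problem or answer.
The oxide mass targets at 1000 kg vitreous product:
  SiO2: 47.63% × 1000 = 476.3 kg
  MgO: 31.77% × 1000 = 317.7 kg
  CaO: 15.40% × 1000 = 154.0 kg
  BaO: 5.199% × 1000 = 51.99 kg
A balance pass over the oxides, given the weights on record, under the basis named above (delivered sums recover each target exact up to rounding of places):
  SiO2: 751.0·0.6342 = 476.3 kg (target 476.3 kg)
  MgO: 751.0·0.3157 + 373.8·0.2156 = 317.7 kg (target 317.7 kg)
  CaO: 70.86·0.5594 + 373.8·0.3059 = 154.0 kg (target 154.0 kg)
  BaO: 66.93·0.7768 = 51.99 kg (target 51.99 kg)
Glass-mass bookkeeping: batch total minus LOI = 999.9 kg (summing oxide targets gives 1000 kg; versus the stated basis of 1000 kg — differing by rounding only).
Batch total: Σ batch = 1263 kg; LOI loss = Σ batch·LOI = 262.6 kg; yield = glass ÷ total batch = 79.20%.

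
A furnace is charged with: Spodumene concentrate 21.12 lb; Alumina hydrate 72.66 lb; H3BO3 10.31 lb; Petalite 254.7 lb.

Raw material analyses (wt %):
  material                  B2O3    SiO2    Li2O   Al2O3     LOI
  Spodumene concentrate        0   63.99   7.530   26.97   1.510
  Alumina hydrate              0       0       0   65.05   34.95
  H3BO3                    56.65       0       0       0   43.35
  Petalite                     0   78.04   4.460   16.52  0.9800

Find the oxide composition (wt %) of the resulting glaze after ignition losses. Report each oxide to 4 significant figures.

The intermediate values are displayed with 4-significant-digit rounding as written; each numeric step keeps full float precision through the solve — every reported value carries a single rounding. The derived quantities (the four compositions, glass mass, ignition loss, the yield, the totals) are re-derived from the weighed amounts per 326.1 lb of glass in full precision, as written in the question or the answer.
Oxide masses out of the charge:
  B2O3: 10.31·0.5665 = 5.841 lb
  SiO2: 21.12·0.6399 + 254.7·0.7804 = 212.3 lb
  Li2O: 21.12·0.07530 + 254.7·0.04460 = 12.95 lb
  Al2O3: 21.12·0.2697 + 72.66·0.6505 + 254.7·0.1652 = 95.04 lb
LOI: 21.12·0.01510 + 72.66·0.3495 + 10.31·0.4335 + 254.7·0.009800 = 32.68 lb
Net of LOI, the glass mass = 358.8 − 32.68 = 326.1 lb (equal to the oxide-mass sum)
wt % = oxide mass / glass mass × 100

Glass mass = 326.1 lb (batch 358.8 − LOI 32.68).
Composition: B2O3 1.791%, SiO2 65.10%, Li2O 3.971%, Al2O3 29.14%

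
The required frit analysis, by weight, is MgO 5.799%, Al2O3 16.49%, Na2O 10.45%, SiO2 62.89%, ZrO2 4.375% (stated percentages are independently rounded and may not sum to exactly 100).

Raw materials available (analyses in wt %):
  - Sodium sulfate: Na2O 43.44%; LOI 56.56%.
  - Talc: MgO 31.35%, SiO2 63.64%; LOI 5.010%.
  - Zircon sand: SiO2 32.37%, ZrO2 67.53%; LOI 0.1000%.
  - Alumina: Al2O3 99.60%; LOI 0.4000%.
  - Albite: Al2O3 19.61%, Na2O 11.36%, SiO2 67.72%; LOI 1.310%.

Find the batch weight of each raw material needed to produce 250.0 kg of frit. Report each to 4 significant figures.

Intermediates appear rounded to four significant figures alongside each step — all internal work carries full float precision all the way through — a single rounding finalizes every reported result — derived quantities (the five compositions, ignition loss, glass mass, yield, totals) are re-derived at exact precision using the weight values for 250.0 kg of glass exactly as printed in question or answer.
Per-oxide target masses for 250.0 kg frit:
  MgO: 5.799% × 250.0 = 14.50 kg
  Al2O3: 16.49% × 250.0 = 41.22 kg
  Na2O: 10.45% × 250.0 = 26.12 kg
  SiO2: 62.89% × 250.0 = 157.2 kg
  ZrO2: 4.375% × 250.0 = 10.94 kg
A balance pass over the oxides, using the reported weights, at the basis given (summed amounts equal target values net of answer rounding effects):
  MgO: 46.24·0.3135 = 14.50 kg (target 14.50 kg)
  Al2O3: 5.760·0.9960 + 181.0·0.1961 = 41.23 kg (target 41.22 kg)
  Na2O: 12.82·0.4344 + 181.0·0.1136 = 26.13 kg (target 26.12 kg)
  SiO2: 46.24·0.6364 + 16.20·0.3237 + 181.0·0.6772 = 157.2 kg (target 157.2 kg)
  ZrO2: 16.20·0.6753 = 10.94 kg (target 10.94 kg)
Glass-mass closure: Σ batch − LOI loss = 250.0 kg (oxide target masses add up to 250.0 kg; against the stated basis, 250.0 kg — deltas are rounding alone).
Batch grand total — Σ batch = 262.0 kg; ignition loss, Σ(batch × LOI) = 11.98 kg; yield: glass divided by total = 95.43%.

Batch per 250.0 kg frit:
  Sodium sulfate: 12.82 kg
  Talc: 46.24 kg
  Zircon sand: 16.20 kg
  Alumina: 5.760 kg
  Albite: 181.0 kg
Total batch = 262.0 kg; LOI loss = 11.98 kg; yield = 95.43%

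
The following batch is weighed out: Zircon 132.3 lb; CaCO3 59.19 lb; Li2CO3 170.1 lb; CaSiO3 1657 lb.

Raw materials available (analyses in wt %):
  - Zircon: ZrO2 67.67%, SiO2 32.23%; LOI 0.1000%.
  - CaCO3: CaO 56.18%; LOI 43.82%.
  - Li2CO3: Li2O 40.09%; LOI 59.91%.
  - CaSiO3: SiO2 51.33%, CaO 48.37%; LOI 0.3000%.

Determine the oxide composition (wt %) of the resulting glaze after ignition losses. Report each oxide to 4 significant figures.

In-progress results are displayed, rounded to 4 significant digits, alongside each step; the whole derivation carries full float precision throughout — each reported value takes a single rounding; derived quantities (net glass mass, four oxide percentages, the yield, totals, LOI) are recomputed at exact precision using the weight values at 1886 lb of glass, precisely as stated by question or answer.
Delivered oxide masses:
  ZrO2: 132.3·0.6767 = 89.53 lb
  SiO2: 132.3·0.3223 + 1657·0.5133 = 893.2 lb
  CaO: 59.19·0.5618 + 1657·0.4837 = 834.7 lb
  Li2O: 170.1·0.4009 = 68.19 lb
LOI: 132.3·0.001000 + 59.19·0.4382 + 170.1·0.5991 + 1657·0.003000 = 132.9 lb
Net of LOI, the glass mass = 2019 − 132.9 = 1886 lb (= the summed oxide contributions)
each wt % is 100 × oxide ÷ glass

Glass mass = 1886 lb (batch 2019 − LOI 132.9).
Composition: ZrO2 4.748%, SiO2 47.37%, CaO 44.27%, Li2O 3.616%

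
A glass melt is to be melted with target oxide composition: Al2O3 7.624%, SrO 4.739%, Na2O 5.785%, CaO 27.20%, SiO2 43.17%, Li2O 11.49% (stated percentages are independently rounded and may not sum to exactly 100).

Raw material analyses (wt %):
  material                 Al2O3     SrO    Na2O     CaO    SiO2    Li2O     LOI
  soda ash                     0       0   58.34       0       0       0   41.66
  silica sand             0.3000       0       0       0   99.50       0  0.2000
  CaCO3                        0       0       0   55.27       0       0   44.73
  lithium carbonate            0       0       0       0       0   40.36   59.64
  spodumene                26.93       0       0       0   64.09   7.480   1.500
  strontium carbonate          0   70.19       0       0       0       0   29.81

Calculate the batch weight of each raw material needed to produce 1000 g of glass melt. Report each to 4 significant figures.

All internal work carries full precision through every step. Values along the way are shown, rounded to 4 significant digits, on the page. Exactly one rounding lands on every reported number. All derived quantities are re-derived from the weighed amounts per 1000 g of glass in exact precision (glass mass, ignition loss, the totals, the six compositions, the yield) as given in the question or the answer.
The oxide mass targets at 1000 g glass melt:
  Al2O3: 7.624% × 1000 = 76.24 g
  SrO: 4.739% × 1000 = 47.39 g
  Na2O: 5.785% × 1000 = 57.85 g
  CaO: 27.20% × 1000 = 272.0 g
  SiO2: 43.17% × 1000 = 431.7 g
  Li2O: 11.49% × 1000 = 114.9 g
Balance tally, oxide-wise, with the batch weights as given, under the basis named above (sum by sum, the targets are met exact up to rounding of places):
  Al2O3: 253.3·0.003000 + 280.3·0.2693 = 76.24 g (target 76.24 g)
  SrO: 67.52·0.7019 = 47.39 g (target 47.39 g)
  Na2O: 99.16·0.5834 = 57.85 g (target 57.85 g)
  CaO: 492.1·0.5527 = 272.0 g (target 272.0 g)
  SiO2: 253.3·0.9950 + 280.3·0.6409 = 431.7 g (target 431.7 g)
  Li2O: 232.7·0.4036 + 280.3·0.07480 = 114.9 g (target 114.9 g)
The glass-mass cross-check: total batch − LOI = 1000 g (per-oxide target masses sum to 1000 g; stated basis 1000 g — any gap is answer rounding).
Batch total: Σ batch = 1425 g; the LOI term Σ batch·LOI equals 425.0 g; as yield: glass ÷ batch → 70.17%.

Batch per 1000 g glass melt:
  soda ash: 99.16 g
  silica sand: 253.3 g
  CaCO3: 492.1 g
  lithium carbonate: 232.7 g
  spodumene: 280.3 g
  strontium carbonate: 67.52 g
Total batch = 1425 g; LOI loss = 425.0 g; yield = 70.17%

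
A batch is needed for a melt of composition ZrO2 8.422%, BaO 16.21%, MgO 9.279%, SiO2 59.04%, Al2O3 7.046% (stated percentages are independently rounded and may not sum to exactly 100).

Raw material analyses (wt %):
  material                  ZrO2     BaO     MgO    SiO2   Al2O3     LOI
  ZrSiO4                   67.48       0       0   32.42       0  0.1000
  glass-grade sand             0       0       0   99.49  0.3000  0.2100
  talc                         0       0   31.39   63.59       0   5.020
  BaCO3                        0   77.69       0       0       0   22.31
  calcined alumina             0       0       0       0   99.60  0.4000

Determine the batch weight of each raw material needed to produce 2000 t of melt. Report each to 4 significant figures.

Values along the way are displayed rounded off to 4 significant digits at each printed step — every computation maintains full float precision through the solve. Each reported result includes exactly one rounding; all derived quantities, which include the totals, five oxide percentages, net glass mass, yield, ignition loss, are rebuilt at full float precision, as they appear in the problem or the answer, from the batch weights on 2000 t of glass.
Oxide mass targets, per 2000 t melt:
  ZrO2: 8.422% × 2000 = 168.4 t
  BaO: 16.21% × 2000 = 324.2 t
  MgO: 9.279% × 2000 = 185.6 t
  SiO2: 59.04% × 2000 = 1181 t
  Al2O3: 7.046% × 2000 = 140.9 t
Per-oxide balance check with the batch weights as given, versus the basis set out (oxide sums agree with the targets within answer rounding):
  ZrO2: 249.6·0.6748 = 168.4 t (target 168.4 t)
  BaO: 417.3·0.7769 = 324.2 t (target 324.2 t)
  MgO: 591.2·0.3139 = 185.6 t (target 185.6 t)
  SiO2: 249.6·0.3242 + 727.6·0.9949 + 591.2·0.6359 = 1181 t (target 1181 t)
  Al2O3: 727.6·0.003000 + 139.3·0.9960 = 140.9 t (target 140.9 t)
Auditing the glass mass value: total batch − LOI = 2000 t (the Σ of target masses is 2000 t; the stated basis being 2000 t — rounding explains the deltas).
Total batch = Σ batch = 2125 t; loss to ignition Σ batch·LOI = 125.1 t; yield: glass divided by total = 94.11%.

Batch per 2000 t melt:
  ZrSiO4: 249.6 t
  glass-grade sand: 727.6 t
  talc: 591.2 t
  BaCO3: 417.3 t
  calcined alumina: 139.3 t
Total batch = 2125 t; LOI loss = 125.1 t; yield = 94.11%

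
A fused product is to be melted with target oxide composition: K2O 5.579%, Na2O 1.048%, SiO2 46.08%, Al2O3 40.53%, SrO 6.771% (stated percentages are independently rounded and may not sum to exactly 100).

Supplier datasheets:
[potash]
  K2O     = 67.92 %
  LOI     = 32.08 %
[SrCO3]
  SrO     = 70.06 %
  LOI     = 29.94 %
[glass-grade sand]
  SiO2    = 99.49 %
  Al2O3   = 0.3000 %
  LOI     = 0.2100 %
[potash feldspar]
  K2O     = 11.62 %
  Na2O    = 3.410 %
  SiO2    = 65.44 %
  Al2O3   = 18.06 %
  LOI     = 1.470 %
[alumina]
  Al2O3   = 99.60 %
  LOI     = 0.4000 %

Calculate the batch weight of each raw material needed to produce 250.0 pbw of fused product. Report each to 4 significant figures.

Batch per 250.0 pbw fused product:
  potash: 7.390 pbw
  SrCO3: 24.16 pbw
  glass-grade sand: 65.25 pbw
  potash feldspar: 76.83 pbw
  alumina: 87.60 pbw
Total batch = 261.2 pbw; LOI loss = 11.22 pbw; yield = 95.70%

Each numeric step keeps exact precision in all steps; values along the way are printed (rounded to 4 significant figures) between the steps; every reported value undergoes a single rounding — the derived quantities (the five compositions, ignition loss, the totals, net glass mass, yield) are recomputed from the batch weights for 250.0 pbw of glass at full float precision, exactly as shown in problem or answer.
The oxide mass targets at 250.0 pbw fused product:
  K2O: 5.579% × 250.0 = 13.95 pbw
  Na2O: 1.048% × 250.0 = 2.620 pbw
  SiO2: 46.08% × 250.0 = 115.2 pbw
  Al2O3: 40.53% × 250.0 = 101.3 pbw
  SrO: 6.771% × 250.0 = 16.93 pbw
Sums-versus-targets review on the weights just shown, per the basis as stated (delivered sums recover each target once rounding is allowed for):
  K2O: 7.390·0.6792 + 76.83·0.1162 = 13.95 pbw (target 13.95 pbw)
  Na2O: 76.83·0.03410 = 2.620 pbw (target 2.620 pbw)
  SiO2: 65.25·0.9949 + 76.83·0.6544 = 115.2 pbw (target 115.2 pbw)
  Al2O3: 65.25·0.003000 + 76.83·0.1806 + 87.60·0.9960 = 101.3 pbw (target 101.3 pbw)
  SrO: 24.16·0.7006 = 16.93 pbw (target 16.93 pbw)
Mass balance on the glass: the batch minus its LOI: 250.0 pbw (summing oxide targets gives 250.0 pbw; against the stated basis, 250.0 pbw — deltas are rounding alone).
Adding the batch up: Σ batch = 261.2 pbw; the LOI term Σ batch·LOI equals 11.22 pbw; yield: glass divided by total = 95.70%.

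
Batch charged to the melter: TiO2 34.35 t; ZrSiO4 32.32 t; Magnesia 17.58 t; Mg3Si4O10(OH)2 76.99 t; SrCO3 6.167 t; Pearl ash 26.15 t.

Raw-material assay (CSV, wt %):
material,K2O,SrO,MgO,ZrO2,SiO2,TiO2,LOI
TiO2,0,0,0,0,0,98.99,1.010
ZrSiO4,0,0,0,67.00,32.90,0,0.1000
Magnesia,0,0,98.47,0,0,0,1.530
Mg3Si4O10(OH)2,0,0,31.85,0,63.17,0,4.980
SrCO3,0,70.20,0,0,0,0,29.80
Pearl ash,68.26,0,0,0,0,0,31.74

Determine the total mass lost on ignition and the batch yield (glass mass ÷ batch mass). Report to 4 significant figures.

Mid-chain values are rounded to 4 significant digits wherever printed; the working math runs at exact precision through the solve; each reported number is rounded once only; all derived quantities, including six oxide percentages, LOI, the yield, totals, glass mass, are recomputed from the batch weights for 178.9 t of glass in full precision, exactly as shown in question or answer.
Per-material ignition loss:
  TiO2: 34.35 × 0.01010 = 0.3469 t
  ZrSiO4: 32.32 × 0.001000 = 0.03232 t
  Magnesia: 17.58 × 0.01530 = 0.2690 t
  Mg3Si4O10(OH)2: 76.99 × 0.04980 = 3.834 t
  SrCO3: 6.167 × 0.2980 = 1.838 t
  Pearl ash: 26.15 × 0.3174 = 8.300 t
Total LOI = 14.62 t
Glass = batch − LOI = 193.6 − 14.62 = 178.9 t

LOI loss = 14.62 t; glass = 178.9 t; yield = 92.45%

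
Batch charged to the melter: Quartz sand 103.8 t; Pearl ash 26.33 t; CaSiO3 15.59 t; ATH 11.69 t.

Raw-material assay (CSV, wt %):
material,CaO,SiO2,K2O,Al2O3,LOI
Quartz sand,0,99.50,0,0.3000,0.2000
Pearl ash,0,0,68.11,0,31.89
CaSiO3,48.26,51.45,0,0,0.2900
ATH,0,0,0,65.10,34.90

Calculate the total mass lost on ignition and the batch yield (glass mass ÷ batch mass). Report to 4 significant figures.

LOI loss = 12.73 t; glass = 144.7 t; yield = 91.91%

The whole derivation holds full float precision end to end — the intermediate values appear rounded to four significant figures as written — each reported result takes a single rounding; the derived quantities are carried from the weighed amounts per 144.7 t of glass in full precision (LOI, glass mass, totals, the yield, the four compositions), exactly as printed in the question or the answer.
Per-material ignition loss:
  Quartz sand: 103.8 × 0.002000 = 0.2076 t
  Pearl ash: 26.33 × 0.3189 = 8.397 t
  CaSiO3: 15.59 × 0.002900 = 0.04521 t
  ATH: 11.69 × 0.3490 = 4.080 t
Total LOI = 12.73 t
Glass = batch − LOI = 157.4 − 12.73 = 144.7 t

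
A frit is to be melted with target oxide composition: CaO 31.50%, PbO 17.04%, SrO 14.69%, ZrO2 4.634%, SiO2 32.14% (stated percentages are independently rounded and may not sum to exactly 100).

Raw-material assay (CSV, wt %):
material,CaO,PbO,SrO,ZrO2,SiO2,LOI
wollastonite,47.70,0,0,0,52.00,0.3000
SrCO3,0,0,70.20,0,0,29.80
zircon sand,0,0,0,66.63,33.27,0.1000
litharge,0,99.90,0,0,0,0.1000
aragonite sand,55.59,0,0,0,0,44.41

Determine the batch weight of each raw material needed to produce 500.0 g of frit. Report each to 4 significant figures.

Each numeric step maintains full float precision in every operation — values along the way appear, with 4-significant-figure rounding, as written. A single rounding completes each reported result. Derived quantities (LOI, the totals, glass mass, the yield, the five compositions) are re-derived using the weight values at 500.0 g of glass in full float precision exactly as printed in either problem or answer.
Oxide mass targets, per 500.0 g frit:
  CaO: 31.50% × 500.0 = 157.5 g
  PbO: 17.04% × 500.0 = 85.20 g
  SrO: 14.69% × 500.0 = 73.45 g
  ZrO2: 4.634% × 500.0 = 23.17 g
  SiO2: 32.14% × 500.0 = 160.7 g
Sums-versus-targets review using the reported weights, for the quoted basis mass (target by target, the sums agree exact up to rounding of places):
  CaO: 286.8·0.4770 + 37.24·0.5559 = 157.5 g (target 157.5 g)
  PbO: 85.29·0.9990 = 85.20 g (target 85.20 g)
  SrO: 104.6·0.7020 = 73.43 g (target 73.45 g)
  ZrO2: 34.77·0.6663 = 23.17 g (target 23.17 g)
  SiO2: 286.8·0.5200 + 34.77·0.3327 = 160.7 g (target 160.7 g)
Glass mass check: batch Σ − ignition loss = 500.0 g (summing oxide targets gives 500.0 g; versus the stated basis of 500.0 g — a pure rounding effect).
Batch grand total — Σ batch = 548.7 g; ignition loss, Σ(batch × LOI) = 48.69 g; glass ÷ batch gives a yield of 91.13%.

Batch per 500.0 g frit:
  wollastonite: 286.8 g
  SrCO3: 104.6 g
  zircon sand: 34.77 g
  litharge: 85.29 g
  aragonite sand: 37.24 g
Total batch = 548.7 g; LOI loss = 48.69 g; yield = 91.13%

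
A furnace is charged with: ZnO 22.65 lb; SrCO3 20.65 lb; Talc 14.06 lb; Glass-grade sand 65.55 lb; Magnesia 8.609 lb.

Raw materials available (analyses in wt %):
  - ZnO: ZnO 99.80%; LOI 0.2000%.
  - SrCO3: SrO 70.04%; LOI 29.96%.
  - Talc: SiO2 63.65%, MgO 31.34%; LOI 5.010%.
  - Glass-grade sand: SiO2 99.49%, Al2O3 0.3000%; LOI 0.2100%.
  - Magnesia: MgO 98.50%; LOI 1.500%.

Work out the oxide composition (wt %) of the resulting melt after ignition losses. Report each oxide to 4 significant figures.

Glass mass = 124.3 lb (batch 131.5 − LOI 7.203).
Composition: SrO 11.63%, SiO2 59.66%, Al2O3 0.1582%, MgO 10.37%, ZnO 18.18%

Exact precision is kept in every operation — the intermediate values are shown rounded to 4 significant digits as written — each reported result includes exactly one rounding — derived quantities (the yield, glass mass, the totals, ignition loss, five oxide percentages) are re-derived using the weight values on 124.3 lb of glass at exact precision, as set out in the problem or answer text.
Oxide masses out of the charge:
  SrO: 20.65·0.7004 = 14.46 lb
  SiO2: 14.06·0.6365 + 65.55·0.9949 = 74.16 lb
  Al2O3: 65.55·0.003000 = 0.1966 lb
  MgO: 14.06·0.3134 + 8.609·0.9850 = 12.89 lb
  ZnO: 22.65·0.9980 = 22.60 lb
LOI: 22.65·0.002000 + 20.65·0.2996 + 14.06·0.05010 + 65.55·0.002100 + 8.609·0.01500 = 7.203 lb
Glass = total batch minus LOI = 131.5 − 7.203 = 124.3 lb (the oxide masses sum to this)
wt %: oxide over glass, times 100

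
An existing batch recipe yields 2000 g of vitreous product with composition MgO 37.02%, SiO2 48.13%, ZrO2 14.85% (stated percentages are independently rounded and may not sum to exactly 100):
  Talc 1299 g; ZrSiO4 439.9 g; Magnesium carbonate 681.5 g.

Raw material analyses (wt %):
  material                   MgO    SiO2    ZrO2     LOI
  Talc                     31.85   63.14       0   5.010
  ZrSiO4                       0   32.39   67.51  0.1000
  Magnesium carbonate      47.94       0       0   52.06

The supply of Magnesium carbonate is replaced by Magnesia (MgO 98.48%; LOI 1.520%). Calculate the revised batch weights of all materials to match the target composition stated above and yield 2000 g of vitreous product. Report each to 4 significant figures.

Working values are displayed, rounded to 4 significant digits, when written out. The working math runs at full precision throughout — each reported value undergoes a single rounding; all derived quantities (LOI, the yield, net glass mass, totals, the three compositions) are re-derived from the batch weights at 2000 g of glass in exact precision as set out in either problem or answer.
Target masses of each oxide per 2000 g vitreous product:
  MgO: 37.02% × 2000 = 740.4 g
  SiO2: 48.13% × 2000 = 962.6 g
  ZrO2: 14.85% × 2000 = 297.0 g
Mass-balance tally per oxide per the reported batch figures, at the basis given (each sum matches its target mass within answer rounding):
  MgO: 1299·0.3185 + 331.8·0.9848 = 740.5 g (target 740.4 g)
  SiO2: 1299·0.6314 + 439.9·0.3239 = 962.7 g (target 962.6 g)
  ZrO2: 439.9·0.6751 = 297.0 g (target 297.0 g)
The glass-mass cross-check: whole batch net of LOI = 2000 g (targets for the oxides total 2000 g; with the basis standing at 2000 g — any gap is answer rounding).
Batch total: Σ batch = 2071 g; LOI loss = Σ batch·LOI = 70.56 g; glass ÷ batch gives a yield of 96.59%.

Revised batch per 2000 g vitreous product:
  Talc: 1299 g
  ZrSiO4: 439.9 g
  Magnesia: 331.8 g
Total batch = 2071 g; LOI loss = 70.56 g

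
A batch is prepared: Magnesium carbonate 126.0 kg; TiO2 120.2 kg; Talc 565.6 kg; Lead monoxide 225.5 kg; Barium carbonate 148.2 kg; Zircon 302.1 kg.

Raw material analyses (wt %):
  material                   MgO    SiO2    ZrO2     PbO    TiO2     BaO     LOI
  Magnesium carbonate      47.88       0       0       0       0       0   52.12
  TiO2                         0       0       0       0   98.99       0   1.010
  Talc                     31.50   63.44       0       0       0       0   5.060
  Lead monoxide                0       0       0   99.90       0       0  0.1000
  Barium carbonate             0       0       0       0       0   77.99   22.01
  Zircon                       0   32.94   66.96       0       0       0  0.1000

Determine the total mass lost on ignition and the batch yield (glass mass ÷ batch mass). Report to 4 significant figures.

Mid-chain values appear rounded off to 4 significant digits alongside each step — all arithmetic runs at full precision at each step; each reported figure carries a single rounding; derived quantities are computed in exact precision (six oxide percentages, LOI, yield, net glass mass, the totals) from the batch weights for 1359 kg of glass precisely as stated by question or answer.
Per-material ignition loss:
  Magnesium carbonate: 126.0 × 0.5212 = 65.67 kg
  TiO2: 120.2 × 0.01010 = 1.214 kg
  Talc: 565.6 × 0.05060 = 28.62 kg
  Lead monoxide: 225.5 × 0.001000 = 0.2255 kg
  Barium carbonate: 148.2 × 0.2201 = 32.62 kg
  Zircon: 302.1 × 0.001000 = 0.3021 kg
Total LOI = 128.7 kg
Glass = batch − LOI = 1488 − 128.7 = 1359 kg

LOI loss = 128.7 kg; glass = 1359 kg; yield = 91.35%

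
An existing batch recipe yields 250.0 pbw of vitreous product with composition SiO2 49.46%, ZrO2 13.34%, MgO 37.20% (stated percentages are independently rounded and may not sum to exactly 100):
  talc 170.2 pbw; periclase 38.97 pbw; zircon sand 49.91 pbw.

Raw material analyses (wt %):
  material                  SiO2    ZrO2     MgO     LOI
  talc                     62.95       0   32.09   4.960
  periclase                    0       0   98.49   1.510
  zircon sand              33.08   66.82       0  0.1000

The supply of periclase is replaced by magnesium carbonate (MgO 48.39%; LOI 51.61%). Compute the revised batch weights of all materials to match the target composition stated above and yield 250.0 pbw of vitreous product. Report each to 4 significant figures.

All internal work holds full float precision through every step. In-progress results are printed rounded off to 4 significant figures across the worked steps — every reported result carries a single rounding; derived quantities (ignition loss, three oxide percentages, glass mass, the totals, the yield) are re-derived at full float precision from the weighed amounts on 250.0 pbw of glass exactly as shown in question or answer.
The oxide mass targets at 250.0 pbw vitreous product:
  SiO2: 49.46% × 250.0 = 123.6 pbw
  ZrO2: 13.34% × 250.0 = 33.35 pbw
  MgO: 37.20% × 250.0 = 93.00 pbw
A balance pass over the oxides, from the weights as reported, per the basis as stated (every target is met by its sum within answer rounding):
  SiO2: 170.2·0.6295 + 49.91·0.3308 = 123.7 pbw (target 123.6 pbw)
  ZrO2: 49.91·0.6682 = 33.35 pbw (target 33.35 pbw)
  MgO: 170.2·0.3209 + 79.32·0.4839 = 93.00 pbw (target 93.00 pbw)
Mass balance on the glass: total batch − LOI = 250.0 pbw (targets for the oxides total 250.0 pbw; stated basis 250.0 pbw — any gap is answer rounding).
Batch total: Σ batch = 299.4 pbw; Σ batch·LOI gives LOI loss = 49.43 pbw; yield = glass ÷ total batch = 83.49%.

Revised batch per 250.0 pbw vitreous product:
  talc: 170.2 pbw
  magnesium carbonate: 79.32 pbw
  zircon sand: 49.91 pbw
Total batch = 299.4 pbw; LOI loss = 49.43 pbw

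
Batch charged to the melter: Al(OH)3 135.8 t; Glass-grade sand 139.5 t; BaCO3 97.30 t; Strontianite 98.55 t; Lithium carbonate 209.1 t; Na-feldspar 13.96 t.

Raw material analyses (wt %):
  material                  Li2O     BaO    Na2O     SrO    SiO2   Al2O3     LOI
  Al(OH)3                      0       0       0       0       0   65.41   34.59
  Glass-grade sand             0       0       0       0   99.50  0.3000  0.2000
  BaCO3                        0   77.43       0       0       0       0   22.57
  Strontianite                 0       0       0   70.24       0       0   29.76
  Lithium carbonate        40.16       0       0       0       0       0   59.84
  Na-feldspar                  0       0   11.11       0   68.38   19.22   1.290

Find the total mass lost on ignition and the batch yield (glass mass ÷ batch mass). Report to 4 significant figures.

In-progress results appear rounded to 4 significant figures in the working — full float precision is kept in every operation. Each reported result is rounded exactly once; the derived quantities, which include totals, net glass mass, LOI, yield, six oxide percentages, are re-derived in exact precision, exactly as shown in the problem or the answer, starting from the weights on 470.4 t of glass.
LOI of each material in turn:
  Al(OH)3: 135.8 × 0.3459 = 46.97 t
  Glass-grade sand: 139.5 × 0.002000 = 0.2790 t
  BaCO3: 97.30 × 0.2257 = 21.96 t
  Strontianite: 98.55 × 0.2976 = 29.33 t
  Lithium carbonate: 209.1 × 0.5984 = 125.1 t
  Na-feldspar: 13.96 × 0.01290 = 0.1801 t
Total LOI = 223.8 t
Glass = batch − LOI = 694.2 − 223.8 = 470.4 t

LOI loss = 223.8 t; glass = 470.4 t; yield = 67.76%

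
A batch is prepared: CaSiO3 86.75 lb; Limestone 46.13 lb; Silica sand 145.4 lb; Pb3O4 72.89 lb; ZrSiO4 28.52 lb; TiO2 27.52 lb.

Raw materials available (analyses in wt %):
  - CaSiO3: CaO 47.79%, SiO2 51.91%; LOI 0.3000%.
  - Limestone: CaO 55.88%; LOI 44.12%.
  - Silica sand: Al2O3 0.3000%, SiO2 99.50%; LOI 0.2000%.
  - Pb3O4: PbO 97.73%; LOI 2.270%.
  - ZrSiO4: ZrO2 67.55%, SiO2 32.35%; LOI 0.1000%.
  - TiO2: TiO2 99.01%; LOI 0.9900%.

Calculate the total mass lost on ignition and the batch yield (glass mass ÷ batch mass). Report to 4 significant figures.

LOI loss = 22.86 lb; glass = 384.4 lb; yield = 94.39%

In-progress results are rounded to 4 significant digits wherever printed — all internal work runs at full precision at each step — a single rounding yields each reported value — derived quantities are carried in exact precision (LOI, the six compositions, the totals, the yield, glass mass) starting from the weights at 384.4 lb of glass, as written in either problem or answer.
Each material's LOI contribution:
  CaSiO3: 86.75 × 0.003000 = 0.2602 lb
  Limestone: 46.13 × 0.4412 = 20.35 lb
  Silica sand: 145.4 × 0.002000 = 0.2908 lb
  Pb3O4: 72.89 × 0.02270 = 1.655 lb
  ZrSiO4: 28.52 × 0.001000 = 0.02852 lb
  TiO2: 27.52 × 0.009900 = 0.2724 lb
Total LOI = 22.86 lb
Glass = batch − LOI = 407.2 − 22.86 = 384.4 lb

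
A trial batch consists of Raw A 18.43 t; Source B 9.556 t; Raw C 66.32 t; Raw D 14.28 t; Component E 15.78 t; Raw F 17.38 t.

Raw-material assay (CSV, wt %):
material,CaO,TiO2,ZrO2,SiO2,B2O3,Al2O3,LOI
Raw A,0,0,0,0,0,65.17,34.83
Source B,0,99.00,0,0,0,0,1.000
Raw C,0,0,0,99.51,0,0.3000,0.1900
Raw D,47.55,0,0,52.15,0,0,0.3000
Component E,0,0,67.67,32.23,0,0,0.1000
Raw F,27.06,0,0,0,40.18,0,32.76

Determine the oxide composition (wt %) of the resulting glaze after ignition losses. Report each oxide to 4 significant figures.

Values along the way are displayed, with 4-significant-figure rounding, within the worked lines — the whole derivation runs at full float precision through every step. Every reported result is rounded a single time; the derived quantities are re-derived in full precision (six oxide percentages, glass mass, ignition loss, yield, totals) from the batch weights per 129.4 t of glass exactly as shown in question or answer.
Mass of each oxide from the mix:
  CaO: 14.28·0.4755 + 17.38·0.2706 = 11.49 t
  TiO2: 9.556·0.9900 = 9.460 t
  ZrO2: 15.78·0.6767 = 10.68 t
  SiO2: 66.32·0.9951 + 14.28·0.5215 + 15.78·0.3223 = 78.53 t
  B2O3: 17.38·0.4018 = 6.983 t
  Al2O3: 18.43·0.6517 + 66.32·0.003000 = 12.21 t
LOI: 18.43·0.3483 + 9.556·0.01000 + 66.32·0.001900 + 14.28·0.003000 + 15.78·0.001000 + 17.38·0.3276 = 12.39 t
Glass = total batch minus LOI = 141.7 − 12.39 = 129.4 t (matching Σ of the oxides)
percent share: oxide ÷ glass, ×100

Glass mass = 129.4 t (batch 141.7 − LOI 12.39).
Composition: CaO 8.885%, TiO2 7.314%, ZrO2 8.255%, SiO2 60.71%, B2O3 5.399%, Al2O3 9.439%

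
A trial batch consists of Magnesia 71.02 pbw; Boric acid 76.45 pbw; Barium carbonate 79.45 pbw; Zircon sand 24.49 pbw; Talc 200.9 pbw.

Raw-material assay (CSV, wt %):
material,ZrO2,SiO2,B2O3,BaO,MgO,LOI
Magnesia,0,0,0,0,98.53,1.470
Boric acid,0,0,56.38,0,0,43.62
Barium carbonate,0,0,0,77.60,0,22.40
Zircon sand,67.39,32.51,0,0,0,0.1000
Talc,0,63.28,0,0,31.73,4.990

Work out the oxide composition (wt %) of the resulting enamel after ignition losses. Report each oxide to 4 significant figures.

Values along the way appear rounded to 4 significant figures. All arithmetic holds full precision in all steps; each reported result undergoes a single rounding — derived quantities, which include the five compositions, net glass mass, totals, LOI, yield, are carried in full float precision, exactly as shown in the question or the answer, using the weight values per 390.1 pbw of glass.
Oxide masses out of the charge:
  ZrO2: 24.49·0.6739 = 16.50 pbw
  SiO2: 24.49·0.3251 + 200.9·0.6328 = 135.1 pbw
  B2O3: 76.45·0.5638 = 43.10 pbw
  BaO: 79.45·0.7760 = 61.65 pbw
  MgO: 71.02·0.9853 + 200.9·0.3173 = 133.7 pbw
LOI: 71.02·0.01470 + 76.45·0.4362 + 79.45·0.2240 + 24.49·0.001000 + 200.9·0.04990 = 62.24 pbw
Glass mass = batch − LOI = 452.3 − 62.24 = 390.1 pbw (consistent with Σ oxide mass)
wt % = oxide mass / glass mass × 100

Glass mass = 390.1 pbw (batch 452.3 − LOI 62.24).
Composition: ZrO2 4.231%, SiO2 34.63%, B2O3 11.05%, BaO 15.81%, MgO 34.28%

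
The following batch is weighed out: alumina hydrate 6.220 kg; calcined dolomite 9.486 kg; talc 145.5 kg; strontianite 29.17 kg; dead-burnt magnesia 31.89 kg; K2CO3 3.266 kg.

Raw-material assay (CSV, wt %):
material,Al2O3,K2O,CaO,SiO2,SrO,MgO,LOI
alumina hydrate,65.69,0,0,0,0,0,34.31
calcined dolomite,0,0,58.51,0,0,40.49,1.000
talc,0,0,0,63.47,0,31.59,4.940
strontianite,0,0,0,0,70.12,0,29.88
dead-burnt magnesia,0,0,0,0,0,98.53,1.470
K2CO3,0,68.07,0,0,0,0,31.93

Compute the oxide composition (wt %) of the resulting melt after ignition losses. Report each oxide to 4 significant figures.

Glass mass = 205.9 kg (batch 225.5 − LOI 19.64).
Composition: Al2O3 1.985%, K2O 1.080%, CaO 2.696%, SiO2 44.85%, SrO 9.935%, MgO 39.45%

In-progress results are shown (rounded to 4 significant figures) within the worked lines; all arithmetic holds exact precision in all steps; a single rounding yields every reported number — derived quantities (glass mass, ignition loss, the yield, the six compositions, the totals) are computed at full precision from the batch weights at 205.9 kg of glass exactly as shown in the problem or the answer.
What the batch supplies per oxide:
  Al2O3: 6.220·0.6569 = 4.086 kg
  K2O: 3.266·0.6807 = 2.223 kg
  CaO: 9.486·0.5851 = 5.550 kg
  SiO2: 145.5·0.6347 = 92.35 kg
  SrO: 29.17·0.7012 = 20.45 kg
  MgO: 9.486·0.4049 + 145.5·0.3159 + 31.89·0.9853 = 81.23 kg
LOI: 6.220·0.3431 + 9.486·0.01000 + 145.5·0.04940 + 29.17·0.2988 + 31.89·0.01470 + 3.266·0.3193 = 19.64 kg
Glass = total batch minus LOI = 225.5 − 19.64 = 205.9 kg (= the summed oxide contributions)
each wt % is 100 × oxide ÷ glass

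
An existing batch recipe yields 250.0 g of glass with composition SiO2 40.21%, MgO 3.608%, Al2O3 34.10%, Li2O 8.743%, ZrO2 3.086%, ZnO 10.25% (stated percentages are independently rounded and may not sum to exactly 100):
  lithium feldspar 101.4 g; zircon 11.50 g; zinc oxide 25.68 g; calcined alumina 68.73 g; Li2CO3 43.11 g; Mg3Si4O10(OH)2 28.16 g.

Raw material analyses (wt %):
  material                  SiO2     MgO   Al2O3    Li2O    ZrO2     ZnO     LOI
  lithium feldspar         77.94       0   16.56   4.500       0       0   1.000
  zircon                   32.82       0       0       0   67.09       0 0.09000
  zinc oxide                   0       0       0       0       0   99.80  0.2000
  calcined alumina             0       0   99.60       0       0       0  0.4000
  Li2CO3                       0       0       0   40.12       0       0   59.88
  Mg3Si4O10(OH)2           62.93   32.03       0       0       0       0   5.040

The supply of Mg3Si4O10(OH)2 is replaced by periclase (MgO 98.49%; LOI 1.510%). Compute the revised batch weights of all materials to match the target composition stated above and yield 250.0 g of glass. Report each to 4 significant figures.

In-progress results are rounded to four significant digits when quoted. The whole derivation keeps full precision in all steps. Exactly one rounding lands on every reported figure; the derived quantities, including yield, ignition loss, net glass mass, the totals, the six compositions, are carried from the batch weights per 250.0 g of glass at full float precision, as they appear in the problem or the answer.
Target masses of each oxide per 250.0 g glass:
  SiO2: 40.21% × 250.0 = 100.5 g
  MgO: 3.608% × 250.0 = 9.020 g
  Al2O3: 34.10% × 250.0 = 85.25 g
  Li2O: 8.743% × 250.0 = 21.86 g
  ZrO2: 3.086% × 250.0 = 7.715 g
  ZnO: 10.25% × 250.0 = 25.62 g
Verifying the oxide balance applying the batch weights above, per the basis as stated (summed amounts equal target values once rounding is allowed for):
  SiO2: 124.1·0.7794 + 11.50·0.3282 = 100.5 g (target 100.5 g)
  MgO: 9.158·0.9849 = 9.020 g (target 9.020 g)
  Al2O3: 124.1·0.1656 + 64.95·0.9960 = 85.24 g (target 85.25 g)
  Li2O: 124.1·0.04500 + 40.56·0.4012 = 21.86 g (target 21.86 g)
  ZrO2: 11.50·0.6709 = 7.715 g (target 7.715 g)
  ZnO: 25.68·0.9980 = 25.63 g (target 25.62 g)
The glass-mass cross-check: whole batch net of LOI = 250.0 g (the targets, summed, come to 250.0 g; versus the stated basis of 250.0 g — deltas are rounding alone).
Summing the batch: Σ batch = 275.9 g; Σ batch·LOI gives LOI loss = 25.99 g; yield = glass ÷ total batch = 90.58%.

Revised batch per 250.0 g glass:
  lithium feldspar: 124.1 g
  zircon: 11.50 g
  zinc oxide: 25.68 g
  calcined alumina: 64.95 g
  Li2CO3: 40.56 g
  periclase: 9.158 g
Total batch = 275.9 g; LOI loss = 25.99 g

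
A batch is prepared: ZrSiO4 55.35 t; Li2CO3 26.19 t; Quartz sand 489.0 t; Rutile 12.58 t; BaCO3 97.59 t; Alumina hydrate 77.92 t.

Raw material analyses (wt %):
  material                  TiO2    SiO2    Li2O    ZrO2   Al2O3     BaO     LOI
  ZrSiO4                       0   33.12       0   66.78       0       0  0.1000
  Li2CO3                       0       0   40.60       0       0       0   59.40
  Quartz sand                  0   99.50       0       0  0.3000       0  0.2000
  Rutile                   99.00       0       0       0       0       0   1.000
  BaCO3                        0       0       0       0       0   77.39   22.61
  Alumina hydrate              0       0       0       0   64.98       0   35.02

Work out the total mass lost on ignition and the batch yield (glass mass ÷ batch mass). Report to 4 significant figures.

LOI loss = 66.07 t; glass = 692.6 t; yield = 91.29%

Each numeric step carries exact precision throughout. In-progress results are shown, rounded to 4 significant figures, at each printed step. Exactly one rounding goes into each reported number; all derived quantities (the six compositions, glass mass, LOI, the yield, the totals) are carried from the batch weights per 692.6 t of glass in full precision exactly as shown in the problem or the answer.
Loss on ignition, line by line:
  ZrSiO4: 55.35 × 0.001000 = 0.05535 t
  Li2CO3: 26.19 × 0.5940 = 15.56 t
  Quartz sand: 489.0 × 0.002000 = 0.9780 t
  Rutile: 12.58 × 0.01000 = 0.1258 t
  BaCO3: 97.59 × 0.2261 = 22.07 t
  Alumina hydrate: 77.92 × 0.3502 = 27.29 t
Total LOI = 66.07 t
Glass = batch − LOI = 758.6 − 66.07 = 692.6 t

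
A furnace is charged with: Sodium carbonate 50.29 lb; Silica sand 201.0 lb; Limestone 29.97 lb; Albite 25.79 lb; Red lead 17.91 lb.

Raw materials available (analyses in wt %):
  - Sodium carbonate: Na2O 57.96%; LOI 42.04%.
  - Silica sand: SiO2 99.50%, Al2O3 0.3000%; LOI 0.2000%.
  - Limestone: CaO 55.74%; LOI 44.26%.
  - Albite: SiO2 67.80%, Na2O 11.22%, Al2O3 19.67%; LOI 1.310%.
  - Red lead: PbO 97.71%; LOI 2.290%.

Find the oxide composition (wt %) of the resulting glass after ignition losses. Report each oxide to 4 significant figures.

Values along the way appear rounded to 4 significant figures at each printed step. Each numeric step holds exact precision through the solve; each reported result takes exactly one rounding. The derived quantities (LOI, net glass mass, the totals, yield, the five compositions) are computed at exact precision using the weight values at 289.4 lb of glass, precisely as stated by the question or the answer.
Oxide-by-oxide delivered mass:
  SiO2: 201.0·0.9950 + 25.79·0.6780 = 217.5 lb
  PbO: 17.91·0.9771 = 17.50 lb
  Na2O: 50.29·0.5796 + 25.79·0.1122 = 32.04 lb
  CaO: 29.97·0.5574 = 16.71 lb
  Al2O3: 201.0·0.003000 + 25.79·0.1967 = 5.676 lb
LOI: 50.29·0.4204 + 201.0·0.002000 + 29.97·0.4426 + 25.79·0.01310 + 17.91·0.02290 = 35.56 lb
batch − LOI leaves glass = 325.0 − 35.56 = 289.4 lb (= Σ oxide masses)
wt % = oxide mass / glass mass × 100

Glass mass = 289.4 lb (batch 325.0 − LOI 35.56).
Composition: SiO2 75.15%, PbO 6.047%, Na2O 11.07%, CaO 5.772%, Al2O3 1.961%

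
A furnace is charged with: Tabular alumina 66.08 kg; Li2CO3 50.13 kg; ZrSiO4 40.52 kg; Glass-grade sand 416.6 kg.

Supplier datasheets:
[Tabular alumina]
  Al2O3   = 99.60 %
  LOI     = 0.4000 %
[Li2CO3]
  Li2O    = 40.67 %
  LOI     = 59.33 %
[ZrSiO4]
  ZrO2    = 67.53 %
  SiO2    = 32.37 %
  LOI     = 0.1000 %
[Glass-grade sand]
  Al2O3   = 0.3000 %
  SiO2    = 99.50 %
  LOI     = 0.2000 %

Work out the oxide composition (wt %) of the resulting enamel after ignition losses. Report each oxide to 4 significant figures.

The intermediate values are shown, with 4-significant-figure rounding, across the worked steps; the whole derivation carries full float precision from first step to last — a single rounding produces each reported value; all derived quantities (totals, net glass mass, LOI, the yield, four oxide percentages) are rebuilt from the weighed amounts at 542.4 kg of glass in exact precision, as quoted within question or answer.
Oxide masses out of the charge:
  ZrO2: 40.52·0.6753 = 27.36 kg
  Al2O3: 66.08·0.9960 + 416.6·0.003000 = 67.07 kg
  Li2O: 50.13·0.4067 = 20.39 kg
  SiO2: 40.52·0.3237 + 416.6·0.9950 = 427.6 kg
LOI: 66.08·0.004000 + 50.13·0.5933 + 40.52·0.001000 + 416.6·0.002000 = 30.88 kg
Net of LOI, the glass mass = 573.3 − 30.88 = 542.4 kg (matching Σ of the oxides)
wt % = 100 × oxide mass / glass mass

Glass mass = 542.4 kg (batch 573.3 − LOI 30.88).
Composition: ZrO2 5.044%, Al2O3 12.36%, Li2O 3.758%, SiO2 78.83%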